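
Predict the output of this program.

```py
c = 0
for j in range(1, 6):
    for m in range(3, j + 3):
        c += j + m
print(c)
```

120

j=1,m=3: c = 0+4 = 4
j=2,m=3: c = 4+5 = 9
j=2,m=4: c = 9+6 = 15
j=3,m=3: c = 15+6 = 21
j=3,m=4: c = 21+7 = 28
j=3,m=5: c = 28+8 = 36
j=4,m=3: c = 36+7 = 43
j=4,m=4: c = 43+8 = 51
j=4,m=5: c = 51+9 = 60
j=4,m=6: c = 60+10 = 70
j=5,m=3: c = 70+8 = 78
j=5,m=4: c = 78+9 = 87
j=5,m=5: c = 87+10 = 97
j=5,m=6: c = 97+11 = 108
j=5,m=7: c = 108+12 = 120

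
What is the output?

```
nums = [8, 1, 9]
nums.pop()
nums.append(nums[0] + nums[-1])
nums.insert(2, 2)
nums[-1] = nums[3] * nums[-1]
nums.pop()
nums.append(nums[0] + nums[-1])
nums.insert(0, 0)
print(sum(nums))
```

21

pop() removes 9 → [8, 1]
append nums[0]+nums[-1] = 8+1 = 9 → [8, 1, 9]
insert 2 at 2 → [8, 1, 2, 9]
nums[-1] = nums[3]*nums[-1] = 9*9 = 81 → [8, 1, 2, 81]
pop() removes 81 → [8, 1, 2]
append nums[0]+nums[-1] = 8+2 = 10 → [8, 1, 2, 10]
insert 0 at 0 → [0, 8, 1, 2, 10]
sum = 21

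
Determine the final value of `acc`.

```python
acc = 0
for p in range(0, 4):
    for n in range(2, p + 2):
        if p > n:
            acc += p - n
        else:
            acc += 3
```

p=1,n=2: not 1>2, acc = 0+3 = 3
p=2,n=2: not 2>2, acc = 3+3 = 6
p=2,n=3: not 2>3, acc = 6+3 = 9
p=3,n=2: 3>2, acc = 9+1 = 10
p=3,n=3: not 3>3, acc = 10+3 = 13
p=3,n=4: not 3>4, acc = 13+3 = 16

16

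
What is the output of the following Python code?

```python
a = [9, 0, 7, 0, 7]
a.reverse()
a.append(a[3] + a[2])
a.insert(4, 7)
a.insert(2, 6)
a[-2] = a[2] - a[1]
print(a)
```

reverse → [7, 0, 7, 0, 9]
append a[3]+a[2] = 0+7 = 7 → [7, 0, 7, 0, 9, 7]
insert 7 at 4 → [7, 0, 7, 0, 7, 9, 7]
insert 6 at 2 → [7, 0, 6, 7, 0, 7, 9, 7]
a[-2] = a[2]-a[1] = 6-0 = 6 → [7, 0, 6, 7, 0, 7, 6, 7]

[7, 0, 6, 7, 0, 7, 6, 7]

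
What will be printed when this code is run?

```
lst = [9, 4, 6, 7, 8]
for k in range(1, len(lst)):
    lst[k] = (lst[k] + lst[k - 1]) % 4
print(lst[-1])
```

k=1: lst[1] = (4+9)%4 = 1 → [9, 1, 6, 7, 8]
k=2: lst[2] = (6+1)%4 = 3 → [9, 1, 3, 7, 8]
k=3: lst[3] = (7+3)%4 = 2 → [9, 1, 3, 2, 8]
k=4: lst[4] = (8+2)%4 = 2 → [9, 1, 3, 2, 2]

2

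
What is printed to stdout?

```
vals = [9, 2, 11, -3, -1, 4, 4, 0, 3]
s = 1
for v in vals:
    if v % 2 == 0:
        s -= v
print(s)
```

v=9: not even
v=2: even, s = 1-2 = -1
v=11: not even
v=-3: not even
v=-1: not even
v=4: even, s = (-1)-4 = -5
v=4: even, s = (-5)-4 = -9
v=0: even, s = (-9)-0 = -9
v=3: not even

-9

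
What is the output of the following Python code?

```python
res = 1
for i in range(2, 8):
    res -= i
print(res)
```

i=2: res = 1-2 = -1
i=3: res = (-1)-3 = -4
i=4: res = (-4)-4 = -8
i=5: res = (-8)-5 = -13
i=6: res = (-13)-6 = -19
i=7: res = (-19)-7 = -26

-26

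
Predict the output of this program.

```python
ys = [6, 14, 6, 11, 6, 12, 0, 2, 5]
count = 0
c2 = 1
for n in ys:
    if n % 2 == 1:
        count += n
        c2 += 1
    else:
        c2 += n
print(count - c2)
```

n=6: not odd; c2=7
n=14: not odd; c2=21
n=6: not odd; c2=27
n=11: odd, count = 0+11 = 11; c2=28
n=6: not odd; c2=34
n=12: not odd; c2=46
n=0: not odd; c2=46
n=2: not odd; c2=48
n=5: odd, count = 11+5 = 16; c2=49
count-c2 = 16-49 = -33

-33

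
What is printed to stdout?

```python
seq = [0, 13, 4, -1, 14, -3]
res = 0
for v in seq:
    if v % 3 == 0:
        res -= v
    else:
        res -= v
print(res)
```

-27

v=0: %3==0, res = 0-0 = 0
v=13: not %3==0, res = 0-13 = -13
v=4: not %3==0, res = (-13)-4 = -17
v=-1: not %3==0, res = (-17)-(-1) = -16
v=14: not %3==0, res = (-16)-14 = -30
v=-3: %3==0, res = (-30)-(-3) = -27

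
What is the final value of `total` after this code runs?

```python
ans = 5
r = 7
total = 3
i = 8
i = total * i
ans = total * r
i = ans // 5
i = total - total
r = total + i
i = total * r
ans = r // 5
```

3

i = 3*8 = 24
ans = 3*7 = 21
i = 21//5 = 4
i = 3-3 = 0
r = 3+0 = 3
i = 3*3 = 9
ans = 3//5 = 0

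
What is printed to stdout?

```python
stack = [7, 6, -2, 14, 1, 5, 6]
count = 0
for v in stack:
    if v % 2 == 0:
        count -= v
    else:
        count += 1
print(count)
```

v=7: not even, count = 0+1 = 1
v=6: even, count = 1-6 = -5
v=-2: even, count = (-5)-(-2) = -3
v=14: even, count = (-3)-14 = -17
v=1: not even, count = (-17)+1 = -16
v=5: not even, count = (-16)+1 = -15
v=6: even, count = (-15)-6 = -21

-21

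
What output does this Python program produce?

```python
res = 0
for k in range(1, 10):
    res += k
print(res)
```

45

k=1: res = 0+1 = 1
k=2: res = 1+2 = 3
k=3: res = 3+3 = 6
k=4: res = 6+4 = 10
k=5: res = 10+5 = 15
k=6: res = 15+6 = 21
k=7: res = 21+7 = 28
k=8: res = 28+8 = 36
k=9: res = 36+9 = 45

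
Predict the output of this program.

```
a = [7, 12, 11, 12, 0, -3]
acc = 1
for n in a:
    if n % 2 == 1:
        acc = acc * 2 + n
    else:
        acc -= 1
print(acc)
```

47

n=7: odd, acc = 1*2+7 = 9
n=12: not odd, acc = 9-1 = 8
n=11: odd, acc = 8*2+11 = 27
n=12: not odd, acc = 27-1 = 26
n=0: not odd, acc = 26-1 = 25
n=-3: odd, acc = 25*2+(-3) = 47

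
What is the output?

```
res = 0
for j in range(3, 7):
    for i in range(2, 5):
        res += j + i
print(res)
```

90

j=3,i=2: res = 0+5 = 5
j=3,i=3: res = 5+6 = 11
j=3,i=4: res = 11+7 = 18
j=4,i=2: res = 18+6 = 24
j=4,i=3: res = 24+7 = 31
j=4,i=4: res = 31+8 = 39
j=5,i=2: res = 39+7 = 46
j=5,i=3: res = 46+8 = 54
j=5,i=4: res = 54+9 = 63
j=6,i=2: res = 63+8 = 71
j=6,i=3: res = 71+9 = 80
j=6,i=4: res = 80+10 = 90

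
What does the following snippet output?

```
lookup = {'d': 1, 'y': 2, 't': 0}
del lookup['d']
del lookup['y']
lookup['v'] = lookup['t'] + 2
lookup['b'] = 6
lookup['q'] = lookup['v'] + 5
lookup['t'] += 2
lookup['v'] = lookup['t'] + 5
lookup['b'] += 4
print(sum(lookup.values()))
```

del 'd' → {'y': 2, 't': 0}
del 'y' → {'t': 0}
lookup['v'] = lookup['t']+2 = 2 → {'t': 0, 'v': 2}
lookup['b'] = 6 → {'t': 0, 'v': 2, 'b': 6}
lookup['q'] = lookup['v']+5 = 7 → {'t': 0, 'v': 2, 'b': 6, 'q': 7}
lookup['t'] = 0+2 = 2 → {'t': 2, 'v': 2, 'b': 6, 'q': 7}
lookup['v'] = lookup['t']+5 = 7 → {'t': 2, 'v': 7, 'b': 6, 'q': 7}
lookup['b'] = 6+4 = 10 → {'t': 2, 'v': 7, 'b': 10, 'q': 7}
sum of values = 26

26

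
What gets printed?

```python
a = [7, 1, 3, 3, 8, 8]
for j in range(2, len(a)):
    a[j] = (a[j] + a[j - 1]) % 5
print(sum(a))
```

j=2: a[2] = (3+1)%5 = 4 → [7, 1, 4, 3, 8, 8]
j=3: a[3] = (3+4)%5 = 2 → [7, 1, 4, 2, 8, 8]
j=4: a[4] = (8+2)%5 = 0 → [7, 1, 4, 2, 0, 8]
j=5: a[5] = (8+0)%5 = 3 → [7, 1, 4, 2, 0, 3]
sum = 17

17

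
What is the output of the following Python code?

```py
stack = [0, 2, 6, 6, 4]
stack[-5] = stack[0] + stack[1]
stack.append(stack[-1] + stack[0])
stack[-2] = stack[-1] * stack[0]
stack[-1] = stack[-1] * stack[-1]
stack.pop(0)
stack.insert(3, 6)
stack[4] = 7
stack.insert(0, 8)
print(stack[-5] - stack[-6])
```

4

stack[-5] = stack[0]+stack[1] = 0+2 = 2 → [2, 2, 6, 6, 4]
append stack[-1]+stack[0] = 4+2 = 6 → [2, 2, 6, 6, 4, 6]
stack[-2] = stack[-1]*stack[0] = 6*2 = 12 → [2, 2, 6, 6, 12, 6]
stack[-1] = stack[-1]*stack[-1] = 6*6 = 36 → [2, 2, 6, 6, 12, 36]
pop(0) removes 2 → [2, 6, 6, 12, 36]
insert 6 at 3 → [2, 6, 6, 6, 12, 36]
stack[4] = 7 → [2, 6, 6, 6, 7, 36]
insert 8 at 0 → [8, 2, 6, 6, 6, 7, 36]
stack[-5]-stack[-6] = 6-2 = 4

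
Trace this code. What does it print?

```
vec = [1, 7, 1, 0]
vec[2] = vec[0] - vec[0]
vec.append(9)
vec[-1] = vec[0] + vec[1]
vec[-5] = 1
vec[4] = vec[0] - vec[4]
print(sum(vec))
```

1

vec[2] = vec[0]-vec[0] = 1-1 = 0 → [1, 7, 0, 0]
append 9 → [1, 7, 0, 0, 9]
vec[-1] = vec[0]+vec[1] = 1+7 = 8 → [1, 7, 0, 0, 8]
vec[-5] = 1 → [1, 7, 0, 0, 8]
vec[4] = vec[0]-vec[4] = 1-8 = -7 → [1, 7, 0, 0, -7]
sum = 1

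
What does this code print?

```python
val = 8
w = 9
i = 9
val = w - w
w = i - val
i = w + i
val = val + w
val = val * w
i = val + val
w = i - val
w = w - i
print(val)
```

val = 9-9 = 0
w = 9-0 = 9
i = 9+9 = 18
val = 0+9 = 9
val = 9*9 = 81
i = 81+81 = 162
w = 162-81 = 81
w = 81-162 = -81

81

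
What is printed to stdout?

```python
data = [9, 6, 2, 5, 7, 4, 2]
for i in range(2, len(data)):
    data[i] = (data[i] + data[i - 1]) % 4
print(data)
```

[9, 6, 0, 1, 0, 0, 2]

i=2: data[2] = (2+6)%4 = 0 → [9, 6, 0, 5, 7, 4, 2]
i=3: data[3] = (5+0)%4 = 1 → [9, 6, 0, 1, 7, 4, 2]
i=4: data[4] = (7+1)%4 = 0 → [9, 6, 0, 1, 0, 4, 2]
i=5: data[5] = (4+0)%4 = 0 → [9, 6, 0, 1, 0, 0, 2]
i=6: data[6] = (2+0)%4 = 2 → [9, 6, 0, 1, 0, 0, 2]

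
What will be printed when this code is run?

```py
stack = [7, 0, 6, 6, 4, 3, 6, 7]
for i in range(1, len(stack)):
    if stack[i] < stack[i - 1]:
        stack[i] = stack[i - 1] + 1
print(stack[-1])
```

14

i=1: 0<7, stack[1] = 7+1 = 8 → [7, 8, 6, 6, 4, 3, 6, 7]
i=2: 6<8, stack[2] = 8+1 = 9 → [7, 8, 9, 6, 4, 3, 6, 7]
i=3: 6<9, stack[3] = 9+1 = 10 → [7, 8, 9, 10, 4, 3, 6, 7]
i=4: 4<10, stack[4] = 10+1 = 11 → [7, 8, 9, 10, 11, 3, 6, 7]
i=5: 3<11, stack[5] = 11+1 = 12 → [7, 8, 9, 10, 11, 12, 6, 7]
i=6: 6<12, stack[6] = 12+1 = 13 → [7, 8, 9, 10, 11, 12, 13, 7]
i=7: 7<13, stack[7] = 13+1 = 14 → [7, 8, 9, 10, 11, 12, 13, 14]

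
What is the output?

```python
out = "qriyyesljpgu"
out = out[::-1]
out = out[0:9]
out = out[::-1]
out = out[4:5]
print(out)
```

l

reverse → 'ugpjlseyyirq'
slice [0:9] → 'ugpjlseyy'
reverse → 'yyesljpgu'
slice [4:5] → 'l'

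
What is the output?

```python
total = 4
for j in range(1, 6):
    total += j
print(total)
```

19

j=1: total = 4+1 = 5
j=2: total = 5+2 = 7
j=3: total = 7+3 = 10
j=4: total = 10+4 = 14
j=5: total = 14+5 = 19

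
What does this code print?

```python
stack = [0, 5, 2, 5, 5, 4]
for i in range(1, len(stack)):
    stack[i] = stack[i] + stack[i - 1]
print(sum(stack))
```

62

i=1: stack[1] = 5+0 = 5 → [0, 5, 2, 5, 5, 4]
i=2: stack[2] = 2+5 = 7 → [0, 5, 7, 5, 5, 4]
i=3: stack[3] = 5+7 = 12 → [0, 5, 7, 12, 5, 4]
i=4: stack[4] = 5+12 = 17 → [0, 5, 7, 12, 17, 4]
i=5: stack[5] = 4+17 = 21 → [0, 5, 7, 12, 17, 21]
sum = 62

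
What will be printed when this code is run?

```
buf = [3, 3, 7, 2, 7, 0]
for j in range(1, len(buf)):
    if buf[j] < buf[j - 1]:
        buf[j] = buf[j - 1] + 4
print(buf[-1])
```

j=1: 3>=3, unchanged → [3, 3, 7, 2, 7, 0]
j=2: 7>=3, unchanged → [3, 3, 7, 2, 7, 0]
j=3: 2<7, buf[3] = 7+4 = 11 → [3, 3, 7, 11, 7, 0]
j=4: 7<11, buf[4] = 11+4 = 15 → [3, 3, 7, 11, 15, 0]
j=5: 0<15, buf[5] = 15+4 = 19 → [3, 3, 7, 11, 15, 19]

19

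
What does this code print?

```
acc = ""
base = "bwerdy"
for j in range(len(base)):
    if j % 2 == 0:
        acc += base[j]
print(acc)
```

j=0: add 'b' → 'b'
j=1: skip
j=2: add 'e' → 'be'
j=3: skip
j=4: add 'd' → 'bed'
j=5: skip

bed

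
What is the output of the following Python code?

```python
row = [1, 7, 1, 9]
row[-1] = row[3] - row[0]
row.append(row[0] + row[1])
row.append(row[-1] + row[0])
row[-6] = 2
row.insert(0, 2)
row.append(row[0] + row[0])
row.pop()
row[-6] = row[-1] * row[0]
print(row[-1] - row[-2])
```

row[-1] = row[3]-row[0] = 9-1 = 8 → [1, 7, 1, 8]
append row[0]+row[1] = 1+7 = 8 → [1, 7, 1, 8, 8]
append row[-1]+row[0] = 8+1 = 9 → [1, 7, 1, 8, 8, 9]
row[-6] = 2 → [2, 7, 1, 8, 8, 9]
insert 2 at 0 → [2, 2, 7, 1, 8, 8, 9]
append row[0]+row[0] = 2+2 = 4 → [2, 2, 7, 1, 8, 8, 9, 4]
pop() removes 4 → [2, 2, 7, 1, 8, 8, 9]
row[-6] = row[-1]*row[0] = 9*2 = 18 → [2, 18, 7, 1, 8, 8, 9]
row[-1]-row[-2] = 9-8 = 1

1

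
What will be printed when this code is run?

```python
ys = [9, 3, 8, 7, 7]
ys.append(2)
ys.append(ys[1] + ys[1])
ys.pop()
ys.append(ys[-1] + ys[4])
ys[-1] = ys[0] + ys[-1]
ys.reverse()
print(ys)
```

[18, 2, 7, 7, 8, 3, 9]

append 2 → [9, 3, 8, 7, 7, 2]
append ys[1]+ys[1] = 3+3 = 6 → [9, 3, 8, 7, 7, 2, 6]
pop() removes 6 → [9, 3, 8, 7, 7, 2]
append ys[-1]+ys[4] = 2+7 = 9 → [9, 3, 8, 7, 7, 2, 9]
ys[-1] = ys[0]+ys[-1] = 9+9 = 18 → [9, 3, 8, 7, 7, 2, 18]
reverse → [18, 2, 7, 7, 8, 3, 9]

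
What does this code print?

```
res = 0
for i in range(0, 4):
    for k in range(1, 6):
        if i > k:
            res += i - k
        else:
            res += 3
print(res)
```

55

i=0,k=1: not 0>1, res = 0+3 = 3
i=0,k=2: not 0>2, res = 3+3 = 6
i=0,k=3: not 0>3, res = 6+3 = 9
i=0,k=4: not 0>4, res = 9+3 = 12
i=0,k=5: not 0>5, res = 12+3 = 15
i=1,k=1: not 1>1, res = 15+3 = 18
i=1,k=2: not 1>2, res = 18+3 = 21
i=1,k=3: not 1>3, res = 21+3 = 24
i=1,k=4: not 1>4, res = 24+3 = 27
i=1,k=5: not 1>5, res = 27+3 = 30
i=2,k=1: 2>1, res = 30+1 = 31
i=2,k=2: not 2>2, res = 31+3 = 34
i=2,k=3: not 2>3, res = 34+3 = 37
i=2,k=4: not 2>4, res = 37+3 = 40
i=2,k=5: not 2>5, res = 40+3 = 43
i=3,k=1: 3>1, res = 43+2 = 45
i=3,k=2: 3>2, res = 45+1 = 46
i=3,k=3: not 3>3, res = 46+3 = 49
i=3,k=4: not 3>4, res = 49+3 = 52
i=3,k=5: not 3>5, res = 52+3 = 55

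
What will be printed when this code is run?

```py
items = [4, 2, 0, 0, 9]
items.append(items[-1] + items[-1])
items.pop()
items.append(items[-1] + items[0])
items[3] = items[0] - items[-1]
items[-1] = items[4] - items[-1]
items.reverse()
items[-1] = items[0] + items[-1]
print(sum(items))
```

-2

append items[-1]+items[-1] = 9+9 = 18 → [4, 2, 0, 0, 9, 18]
pop() removes 18 → [4, 2, 0, 0, 9]
append items[-1]+items[0] = 9+4 = 13 → [4, 2, 0, 0, 9, 13]
items[3] = items[0]-items[-1] = 4-13 = -9 → [4, 2, 0, -9, 9, 13]
items[-1] = items[4]-items[-1] = 9-13 = -4 → [4, 2, 0, -9, 9, -4]
reverse → [-4, 9, -9, 0, 2, 4]
items[-1] = items[0]+items[-1] = (-4)+4 = 0 → [-4, 9, -9, 0, 2, 0]
sum = -2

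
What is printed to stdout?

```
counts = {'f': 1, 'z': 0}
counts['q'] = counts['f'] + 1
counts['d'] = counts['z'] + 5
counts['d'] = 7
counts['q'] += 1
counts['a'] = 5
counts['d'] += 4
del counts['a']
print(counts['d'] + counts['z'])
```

11

counts['q'] = counts['f']+1 = 2 → {'f': 1, 'z': 0, 'q': 2}
counts['d'] = counts['z']+5 = 5 → {'f': 1, 'z': 0, 'q': 2, 'd': 5}
counts['d'] = 7 → {'f': 1, 'z': 0, 'q': 2, 'd': 7}
counts['q'] = 2+1 = 3 → {'f': 1, 'z': 0, 'q': 3, 'd': 7}
counts['a'] = 5 → {'f': 1, 'z': 0, 'q': 3, 'd': 7, 'a': 5}
counts['d'] = 7+4 = 11 → {'f': 1, 'z': 0, 'q': 3, 'd': 11, 'a': 5}
del 'a' → {'f': 1, 'z': 0, 'q': 3, 'd': 11}
counts['d']+counts['z'] = 11+0 = 11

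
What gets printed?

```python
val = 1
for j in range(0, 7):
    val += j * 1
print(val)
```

j=0: val = 1+0*1 = 1
j=1: val = 1+1*1 = 2
j=2: val = 2+2*1 = 4
j=3: val = 4+3*1 = 7
j=4: val = 7+4*1 = 11
j=5: val = 11+5*1 = 16
j=6: val = 16+6*1 = 22

22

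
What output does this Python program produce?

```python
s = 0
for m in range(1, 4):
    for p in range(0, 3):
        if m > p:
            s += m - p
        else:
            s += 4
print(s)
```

22

m=1,p=0: 1>0, s = 0+1 = 1
m=1,p=1: not 1>1, s = 1+4 = 5
m=1,p=2: not 1>2, s = 5+4 = 9
m=2,p=0: 2>0, s = 9+2 = 11
m=2,p=1: 2>1, s = 11+1 = 12
m=2,p=2: not 2>2, s = 12+4 = 16
m=3,p=0: 3>0, s = 16+3 = 19
m=3,p=1: 3>1, s = 19+2 = 21
m=3,p=2: 3>2, s = 21+1 = 22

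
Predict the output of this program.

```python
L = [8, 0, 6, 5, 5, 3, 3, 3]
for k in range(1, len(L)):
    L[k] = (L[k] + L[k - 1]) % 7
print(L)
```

[8, 1, 0, 5, 3, 6, 2, 5]

k=1: L[1] = (0+8)%7 = 1 → [8, 1, 6, 5, 5, 3, 3, 3]
k=2: L[2] = (6+1)%7 = 0 → [8, 1, 0, 5, 5, 3, 3, 3]
k=3: L[3] = (5+0)%7 = 5 → [8, 1, 0, 5, 5, 3, 3, 3]
k=4: L[4] = (5+5)%7 = 3 → [8, 1, 0, 5, 3, 3, 3, 3]
k=5: L[5] = (3+3)%7 = 6 → [8, 1, 0, 5, 3, 6, 3, 3]
k=6: L[6] = (3+6)%7 = 2 → [8, 1, 0, 5, 3, 6, 2, 3]
k=7: L[7] = (3+2)%7 = 5 → [8, 1, 0, 5, 3, 6, 2, 5]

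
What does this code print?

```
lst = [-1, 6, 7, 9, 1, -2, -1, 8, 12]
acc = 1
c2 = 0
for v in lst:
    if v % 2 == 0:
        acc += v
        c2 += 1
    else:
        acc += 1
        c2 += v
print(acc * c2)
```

570

v=-1: not even, acc = 1+1 = 2; c2=-1
v=6: even, acc = 2+6 = 8; c2=0
v=7: not even, acc = 8+1 = 9; c2=7
v=9: not even, acc = 9+1 = 10; c2=16
v=1: not even, acc = 10+1 = 11; c2=17
v=-2: even, acc = 11+(-2) = 9; c2=18
v=-1: not even, acc = 9+1 = 10; c2=17
v=8: even, acc = 10+8 = 18; c2=18
v=12: even, acc = 18+12 = 30; c2=19
acc*c2 = 30*19 = 570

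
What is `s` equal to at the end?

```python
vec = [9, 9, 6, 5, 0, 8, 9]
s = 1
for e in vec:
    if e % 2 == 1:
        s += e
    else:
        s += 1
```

e=9: odd, s = 1+9 = 10
e=9: odd, s = 10+9 = 19
e=6: not odd, s = 19+1 = 20
e=5: odd, s = 20+5 = 25
e=0: not odd, s = 25+1 = 26
e=8: not odd, s = 26+1 = 27
e=9: odd, s = 27+9 = 36

36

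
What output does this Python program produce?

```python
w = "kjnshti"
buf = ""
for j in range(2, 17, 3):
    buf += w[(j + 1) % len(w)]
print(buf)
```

j=2: add w[3]='s' → 's'
j=5: add w[6]='i' → 'si'
j=8: add w[2]='n' → 'sin'
j=11: add w[5]='t' → 'sint'
j=14: add w[1]='j' → 'sintj'

sintj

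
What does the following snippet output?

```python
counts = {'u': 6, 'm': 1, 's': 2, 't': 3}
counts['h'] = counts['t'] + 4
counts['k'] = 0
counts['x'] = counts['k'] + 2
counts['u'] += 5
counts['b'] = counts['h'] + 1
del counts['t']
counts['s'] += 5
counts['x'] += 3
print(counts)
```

{'u': 11, 'm': 1, 's': 7, 'h': 7, 'k': 0, 'x': 5, 'b': 8}

counts['h'] = counts['t']+4 = 7 → {'u': 6, 'm': 1, 's': 2, 't': 3, 'h': 7}
counts['k'] = 0 → {'u': 6, 'm': 1, 's': 2, 't': 3, 'h': 7, 'k': 0}
counts['x'] = counts['k']+2 = 2 → {'u': 6, 'm': 1, 's': 2, 't': 3, 'h': 7, 'k': 0, 'x': 2}
counts['u'] = 6+5 = 11 → {'u': 11, 'm': 1, 's': 2, 't': 3, 'h': 7, 'k': 0, 'x': 2}
counts['b'] = counts['h']+1 = 8 → {'u': 11, 'm': 1, 's': 2, 't': 3, 'h': 7, 'k': 0, 'x': 2, 'b': 8}
del 't' → {'u': 11, 'm': 1, 's': 2, 'h': 7, 'k': 0, 'x': 2, 'b': 8}
counts['s'] = 2+5 = 7 → {'u': 11, 'm': 1, 's': 7, 'h': 7, 'k': 0, 'x': 2, 'b': 8}
counts['x'] = 2+3 = 5 → {'u': 11, 'm': 1, 's': 7, 'h': 7, 'k': 0, 'x': 5, 'b': 8}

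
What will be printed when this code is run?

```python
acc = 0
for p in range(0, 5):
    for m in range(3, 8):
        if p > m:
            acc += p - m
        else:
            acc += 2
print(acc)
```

p=0,m=3: not 0>3, acc = 0+2 = 2
p=0,m=4: not 0>4, acc = 2+2 = 4
p=0,m=5: not 0>5, acc = 4+2 = 6
p=0,m=6: not 0>6, acc = 6+2 = 8
p=0,m=7: not 0>7, acc = 8+2 = 10
p=1,m=3: not 1>3, acc = 10+2 = 12
p=1,m=4: not 1>4, acc = 12+2 = 14
p=1,m=5: not 1>5, acc = 14+2 = 16
p=1,m=6: not 1>6, acc = 16+2 = 18
p=1,m=7: not 1>7, acc = 18+2 = 20
p=2,m=3: not 2>3, acc = 20+2 = 22
p=2,m=4: not 2>4, acc = 22+2 = 24
p=2,m=5: not 2>5, acc = 24+2 = 26
p=2,m=6: not 2>6, acc = 26+2 = 28
p=2,m=7: not 2>7, acc = 28+2 = 30
p=3,m=3: not 3>3, acc = 30+2 = 32
p=3,m=4: not 3>4, acc = 32+2 = 34
p=3,m=5: not 3>5, acc = 34+2 = 36
p=3,m=6: not 3>6, acc = 36+2 = 38
p=3,m=7: not 3>7, acc = 38+2 = 40
p=4,m=3: 4>3, acc = 40+1 = 41
p=4,m=4: not 4>4, acc = 41+2 = 43
p=4,m=5: not 4>5, acc = 43+2 = 45
p=4,m=6: not 4>6, acc = 45+2 = 47
p=4,m=7: not 4>7, acc = 47+2 = 49

49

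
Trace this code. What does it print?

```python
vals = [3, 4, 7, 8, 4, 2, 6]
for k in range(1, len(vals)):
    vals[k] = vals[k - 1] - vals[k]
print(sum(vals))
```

k=1: vals[1] = 3-4 = -1 → [3, -1, 7, 8, 4, 2, 6]
k=2: vals[2] = (-1)-7 = -8 → [3, -1, -8, 8, 4, 2, 6]
k=3: vals[3] = (-8)-8 = -16 → [3, -1, -8, -16, 4, 2, 6]
k=4: vals[4] = (-16)-4 = -20 → [3, -1, -8, -16, -20, 2, 6]
k=5: vals[5] = (-20)-2 = -22 → [3, -1, -8, -16, -20, -22, 6]
k=6: vals[6] = (-22)-6 = -28 → [3, -1, -8, -16, -20, -22, -28]
sum = -92

-92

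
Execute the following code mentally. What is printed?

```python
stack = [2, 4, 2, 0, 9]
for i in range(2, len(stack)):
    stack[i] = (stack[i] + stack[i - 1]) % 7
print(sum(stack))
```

i=2: stack[2] = (2+4)%7 = 6 → [2, 4, 6, 0, 9]
i=3: stack[3] = (0+6)%7 = 6 → [2, 4, 6, 6, 9]
i=4: stack[4] = (9+6)%7 = 1 → [2, 4, 6, 6, 1]
sum = 19

19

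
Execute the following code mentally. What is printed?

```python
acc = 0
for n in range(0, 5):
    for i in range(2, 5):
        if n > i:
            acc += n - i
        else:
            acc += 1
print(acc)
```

16

n=0,i=2: not 0>2, acc = 0+1 = 1
n=0,i=3: not 0>3, acc = 1+1 = 2
n=0,i=4: not 0>4, acc = 2+1 = 3
n=1,i=2: not 1>2, acc = 3+1 = 4
n=1,i=3: not 1>3, acc = 4+1 = 5
n=1,i=4: not 1>4, acc = 5+1 = 6
n=2,i=2: not 2>2, acc = 6+1 = 7
n=2,i=3: not 2>3, acc = 7+1 = 8
n=2,i=4: not 2>4, acc = 8+1 = 9
n=3,i=2: 3>2, acc = 9+1 = 10
n=3,i=3: not 3>3, acc = 10+1 = 11
n=3,i=4: not 3>4, acc = 11+1 = 12
n=4,i=2: 4>2, acc = 12+2 = 14
n=4,i=3: 4>3, acc = 14+1 = 15
n=4,i=4: not 4>4, acc = 15+1 = 16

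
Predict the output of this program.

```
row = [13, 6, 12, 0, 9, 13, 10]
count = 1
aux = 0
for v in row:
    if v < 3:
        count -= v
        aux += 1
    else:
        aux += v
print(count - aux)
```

v=13: not <3; aux=13
v=6: not <3; aux=19
v=12: not <3; aux=31
v=0: <3, count = 1-0 = 1; aux=32
v=9: not <3; aux=41
v=13: not <3; aux=54
v=10: not <3; aux=64
count-aux = 1-64 = -63

-63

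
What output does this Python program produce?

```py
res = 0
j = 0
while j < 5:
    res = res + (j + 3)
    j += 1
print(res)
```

25

j=0: res = 0+3 = 3
j=1: res = 3+4 = 7
j=2: res = 7+5 = 12
j=3: res = 12+6 = 18
j=4: res = 18+7 = 25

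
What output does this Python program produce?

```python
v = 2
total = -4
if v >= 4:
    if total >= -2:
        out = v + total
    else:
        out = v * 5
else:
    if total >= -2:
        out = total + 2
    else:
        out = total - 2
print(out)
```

v=2, total=-4
v >= 4 is False; total >= -2 is False
→ out = total - 2 = -6

-6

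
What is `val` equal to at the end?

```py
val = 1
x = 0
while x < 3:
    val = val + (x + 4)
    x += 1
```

16

x=0: val = 1+4 = 5
x=1: val = 5+5 = 10
x=2: val = 10+6 = 16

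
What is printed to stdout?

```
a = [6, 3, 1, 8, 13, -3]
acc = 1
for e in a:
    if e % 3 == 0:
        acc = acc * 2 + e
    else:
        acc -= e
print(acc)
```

e=6: %3==0, acc = 1*2+6 = 8
e=3: %3==0, acc = 8*2+3 = 19
e=1: not %3==0, acc = 19-1 = 18
e=8: not %3==0, acc = 18-8 = 10
e=13: not %3==0, acc = 10-13 = -3
e=-3: %3==0, acc = (-3)*2+(-3) = -9

-9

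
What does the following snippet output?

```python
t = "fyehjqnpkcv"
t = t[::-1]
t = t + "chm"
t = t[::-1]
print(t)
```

reverse → 'vckpnqjheyf'
+ 'chm' → 'vckpnqjheyfchm'
reverse → 'mhcfyehjqnpkcv'

mhcfyehjqnpkcv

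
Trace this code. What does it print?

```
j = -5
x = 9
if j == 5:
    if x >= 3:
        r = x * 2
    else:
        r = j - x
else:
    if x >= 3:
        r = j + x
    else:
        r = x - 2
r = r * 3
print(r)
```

j=-5, x=9
j == 5 is False; x >= 3 is True
→ r = j + x = 4
r = 4*3 = 12

12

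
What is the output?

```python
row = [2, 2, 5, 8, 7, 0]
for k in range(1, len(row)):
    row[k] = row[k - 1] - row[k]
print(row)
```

k=1: row[1] = 2-2 = 0 → [2, 0, 5, 8, 7, 0]
k=2: row[2] = 0-5 = -5 → [2, 0, -5, 8, 7, 0]
k=3: row[3] = (-5)-8 = -13 → [2, 0, -5, -13, 7, 0]
k=4: row[4] = (-13)-7 = -20 → [2, 0, -5, -13, -20, 0]
k=5: row[5] = (-20)-0 = -20 → [2, 0, -5, -13, -20, -20]

[2, 0, -5, -13, -20, -20]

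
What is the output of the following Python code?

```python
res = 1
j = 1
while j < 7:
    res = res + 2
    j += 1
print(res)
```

13

j=1: res = 1+2 = 3
j=2: res = 3+2 = 5
j=3: res = 5+2 = 7
j=4: res = 7+2 = 9
j=5: res = 9+2 = 11
j=6: res = 11+2 = 13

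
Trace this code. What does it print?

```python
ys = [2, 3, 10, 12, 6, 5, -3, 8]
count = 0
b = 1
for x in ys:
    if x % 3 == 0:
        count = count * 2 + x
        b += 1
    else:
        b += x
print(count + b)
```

111

x=2: not %3==0; b=3
x=3: %3==0, count = 0*2+3 = 3; b=4
x=10: not %3==0; b=14
x=12: %3==0, count = 3*2+12 = 18; b=15
x=6: %3==0, count = 18*2+6 = 42; b=16
x=5: not %3==0; b=21
x=-3: %3==0, count = 42*2+(-3) = 81; b=22
x=8: not %3==0; b=30
count+b = 81+30 = 111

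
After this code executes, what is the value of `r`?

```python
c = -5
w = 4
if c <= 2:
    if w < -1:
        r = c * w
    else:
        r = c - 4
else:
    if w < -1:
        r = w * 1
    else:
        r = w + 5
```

c=-5, w=4
c <= 2 is True; w < -1 is False
→ r = c - 4 = -9

-9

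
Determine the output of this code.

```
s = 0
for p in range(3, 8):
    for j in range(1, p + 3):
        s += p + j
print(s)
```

p=3,j=1: s = 0+4 = 4
p=3,j=2: s = 4+5 = 9
p=3,j=3: s = 9+6 = 15
p=3,j=4: s = 15+7 = 22
p=3,j=5: s = 22+8 = 30
p=4,j=1: s = 30+5 = 35
p=4,j=2: s = 35+6 = 41
p=4,j=3: s = 41+7 = 48
p=4,j=4: s = 48+8 = 56
p=4,j=5: s = 56+9 = 65
p=4,j=6: s = 65+10 = 75
p=5,j=1: s = 75+6 = 81
p=5,j=2: s = 81+7 = 88
p=5,j=3: s = 88+8 = 96
p=5,j=4: s = 96+9 = 105
p=5,j=5: s = 105+10 = 115
p=5,j=6: s = 115+11 = 126
p=5,j=7: s = 126+12 = 138
p=6,j=1: s = 138+7 = 145
p=6,j=2: s = 145+8 = 153
p=6,j=3: s = 153+9 = 162
p=6,j=4: s = 162+10 = 172
p=6,j=5: s = 172+11 = 183
p=6,j=6: s = 183+12 = 195
p=6,j=7: s = 195+13 = 208
p=6,j=8: s = 208+14 = 222
p=7,j=1: s = 222+8 = 230
p=7,j=2: s = 230+9 = 239
p=7,j=3: s = 239+10 = 249
p=7,j=4: s = 249+11 = 260
p=7,j=5: s = 260+12 = 272
p=7,j=6: s = 272+13 = 285
p=7,j=7: s = 285+14 = 299
p=7,j=8: s = 299+15 = 314
p=7,j=9: s = 314+16 = 330

330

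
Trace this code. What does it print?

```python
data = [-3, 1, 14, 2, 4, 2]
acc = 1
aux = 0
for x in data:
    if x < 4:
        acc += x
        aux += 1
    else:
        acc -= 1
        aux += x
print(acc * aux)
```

22

x=-3: <4, acc = 1+(-3) = -2; aux=1
x=1: <4, acc = (-2)+1 = -1; aux=2
x=14: not <4, acc = (-1)-1 = -2; aux=16
x=2: <4, acc = (-2)+2 = 0; aux=17
x=4: not <4, acc = 0-1 = -1; aux=21
x=2: <4, acc = (-1)+2 = 1; aux=22
acc*aux = 1*22 = 22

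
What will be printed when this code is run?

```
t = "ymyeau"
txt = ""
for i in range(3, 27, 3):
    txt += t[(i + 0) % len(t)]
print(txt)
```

i=3: add t[3]='e' → 'e'
i=6: add t[0]='y' → 'ey'
i=9: add t[3]='e' → 'eye'
i=12: add t[0]='y' → 'eyey'
i=15: add t[3]='e' → 'eyeye'
i=18: add t[0]='y' → 'eyeyey'
i=21: add t[3]='e' → 'eyeyeye'
i=24: add t[0]='y' → 'eyeyeyey'

eyeyeyey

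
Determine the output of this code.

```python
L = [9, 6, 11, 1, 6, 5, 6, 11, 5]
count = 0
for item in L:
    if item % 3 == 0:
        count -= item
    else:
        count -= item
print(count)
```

-60

item=9: %3==0, count = 0-9 = -9
item=6: %3==0, count = (-9)-6 = -15
item=11: not %3==0, count = (-15)-11 = -26
item=1: not %3==0, count = (-26)-1 = -27
item=6: %3==0, count = (-27)-6 = -33
item=5: not %3==0, count = (-33)-5 = -38
item=6: %3==0, count = (-38)-6 = -44
item=11: not %3==0, count = (-44)-11 = -55
item=5: not %3==0, count = (-55)-5 = -60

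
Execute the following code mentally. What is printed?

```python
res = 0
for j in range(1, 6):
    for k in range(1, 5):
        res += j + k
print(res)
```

j=1,k=1: res = 0+2 = 2
j=1,k=2: res = 2+3 = 5
j=1,k=3: res = 5+4 = 9
j=1,k=4: res = 9+5 = 14
j=2,k=1: res = 14+3 = 17
j=2,k=2: res = 17+4 = 21
j=2,k=3: res = 21+5 = 26
j=2,k=4: res = 26+6 = 32
j=3,k=1: res = 32+4 = 36
j=3,k=2: res = 36+5 = 41
j=3,k=3: res = 41+6 = 47
j=3,k=4: res = 47+7 = 54
j=4,k=1: res = 54+5 = 59
j=4,k=2: res = 59+6 = 65
j=4,k=3: res = 65+7 = 72
j=4,k=4: res = 72+8 = 80
j=5,k=1: res = 80+6 = 86
j=5,k=2: res = 86+7 = 93
j=5,k=3: res = 93+8 = 101
j=5,k=4: res = 101+9 = 110

110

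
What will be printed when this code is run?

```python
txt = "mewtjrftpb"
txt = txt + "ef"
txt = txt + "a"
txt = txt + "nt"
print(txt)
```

+ 'ef' → 'mewtjrftpbef'
+ 'a' → 'mewtjrftpbefa'
+ 'nt' → 'mewtjrftpbefant'

mewtjrftpbefant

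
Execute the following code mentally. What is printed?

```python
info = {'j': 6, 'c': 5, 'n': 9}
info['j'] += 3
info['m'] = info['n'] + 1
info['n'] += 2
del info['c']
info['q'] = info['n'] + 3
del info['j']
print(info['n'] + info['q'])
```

info['j'] = 6+3 = 9 → {'j': 9, 'c': 5, 'n': 9}
info['m'] = info['n']+1 = 10 → {'j': 9, 'c': 5, 'n': 9, 'm': 10}
info['n'] = 9+2 = 11 → {'j': 9, 'c': 5, 'n': 11, 'm': 10}
del 'c' → {'j': 9, 'n': 11, 'm': 10}
info['q'] = info['n']+3 = 14 → {'j': 9, 'n': 11, 'm': 10, 'q': 14}
del 'j' → {'n': 11, 'm': 10, 'q': 14}
info['n']+info['q'] = 11+14 = 25

25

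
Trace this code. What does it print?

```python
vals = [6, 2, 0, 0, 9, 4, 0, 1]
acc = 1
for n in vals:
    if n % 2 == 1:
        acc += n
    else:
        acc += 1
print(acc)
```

17

n=6: not odd, acc = 1+1 = 2
n=2: not odd, acc = 2+1 = 3
n=0: not odd, acc = 3+1 = 4
n=0: not odd, acc = 4+1 = 5
n=9: odd, acc = 5+9 = 14
n=4: not odd, acc = 14+1 = 15
n=0: not odd, acc = 15+1 = 16
n=1: odd, acc = 16+1 = 17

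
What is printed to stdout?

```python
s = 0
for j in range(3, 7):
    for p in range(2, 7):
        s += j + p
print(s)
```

170

j=3,p=2: s = 0+5 = 5
j=3,p=3: s = 5+6 = 11
j=3,p=4: s = 11+7 = 18
j=3,p=5: s = 18+8 = 26
j=3,p=6: s = 26+9 = 35
j=4,p=2: s = 35+6 = 41
j=4,p=3: s = 41+7 = 48
j=4,p=4: s = 48+8 = 56
j=4,p=5: s = 56+9 = 65
j=4,p=6: s = 65+10 = 75
j=5,p=2: s = 75+7 = 82
j=5,p=3: s = 82+8 = 90
j=5,p=4: s = 90+9 = 99
j=5,p=5: s = 99+10 = 109
j=5,p=6: s = 109+11 = 120
j=6,p=2: s = 120+8 = 128
j=6,p=3: s = 128+9 = 137
j=6,p=4: s = 137+10 = 147
j=6,p=5: s = 147+11 = 158
j=6,p=6: s = 158+12 = 170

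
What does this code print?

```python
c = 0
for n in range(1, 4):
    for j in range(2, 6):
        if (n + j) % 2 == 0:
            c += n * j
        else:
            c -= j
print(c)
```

24

n=1,j=2: odd sum, c = 0-2 = -2
n=1,j=3: even sum, c = (-2)+3 = 1
n=1,j=4: odd sum, c = 1-4 = -3
n=1,j=5: even sum, c = (-3)+5 = 2
n=2,j=2: even sum, c = 2+4 = 6
n=2,j=3: odd sum, c = 6-3 = 3
n=2,j=4: even sum, c = 3+8 = 11
n=2,j=5: odd sum, c = 11-5 = 6
n=3,j=2: odd sum, c = 6-2 = 4
n=3,j=3: even sum, c = 4+9 = 13
n=3,j=4: odd sum, c = 13-4 = 9
n=3,j=5: even sum, c = 9+15 = 24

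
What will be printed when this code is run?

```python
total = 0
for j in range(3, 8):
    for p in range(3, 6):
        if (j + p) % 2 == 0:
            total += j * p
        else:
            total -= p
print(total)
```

132

j=3,p=3: even sum, total = 0+9 = 9
j=3,p=4: odd sum, total = 9-4 = 5
j=3,p=5: even sum, total = 5+15 = 20
j=4,p=3: odd sum, total = 20-3 = 17
j=4,p=4: even sum, total = 17+16 = 33
j=4,p=5: odd sum, total = 33-5 = 28
j=5,p=3: even sum, total = 28+15 = 43
j=5,p=4: odd sum, total = 43-4 = 39
j=5,p=5: even sum, total = 39+25 = 64
j=6,p=3: odd sum, total = 64-3 = 61
j=6,p=4: even sum, total = 61+24 = 85
j=6,p=5: odd sum, total = 85-5 = 80
j=7,p=3: even sum, total = 80+21 = 101
j=7,p=4: odd sum, total = 101-4 = 97
j=7,p=5: even sum, total = 97+35 = 132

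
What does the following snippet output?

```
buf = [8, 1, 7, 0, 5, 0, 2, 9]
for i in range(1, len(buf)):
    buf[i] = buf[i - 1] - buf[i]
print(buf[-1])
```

i=1: buf[1] = 8-1 = 7 → [8, 7, 7, 0, 5, 0, 2, 9]
i=2: buf[2] = 7-7 = 0 → [8, 7, 0, 0, 5, 0, 2, 9]
i=3: buf[3] = 0-0 = 0 → [8, 7, 0, 0, 5, 0, 2, 9]
i=4: buf[4] = 0-5 = -5 → [8, 7, 0, 0, -5, 0, 2, 9]
i=5: buf[5] = (-5)-0 = -5 → [8, 7, 0, 0, -5, -5, 2, 9]
i=6: buf[6] = (-5)-2 = -7 → [8, 7, 0, 0, -5, -5, -7, 9]
i=7: buf[7] = (-7)-9 = -16 → [8, 7, 0, 0, -5, -5, -7, -16]

-16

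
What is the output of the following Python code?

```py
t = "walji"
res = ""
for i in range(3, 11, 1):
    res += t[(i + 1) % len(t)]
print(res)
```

iwaljiwa

i=3: add t[4]='i' → 'i'
i=4: add t[0]='w' → 'iw'
i=5: add t[1]='a' → 'iwa'
i=6: add t[2]='l' → 'iwal'
i=7: add t[3]='j' → 'iwalj'
i=8: add t[4]='i' → 'iwalji'
i=9: add t[0]='w' → 'iwaljiw'
i=10: add t[1]='a' → 'iwaljiwa'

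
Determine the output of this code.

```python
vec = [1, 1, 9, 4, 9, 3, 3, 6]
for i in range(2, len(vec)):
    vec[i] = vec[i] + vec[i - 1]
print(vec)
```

i=2: vec[2] = 9+1 = 10 → [1, 1, 10, 4, 9, 3, 3, 6]
i=3: vec[3] = 4+10 = 14 → [1, 1, 10, 14, 9, 3, 3, 6]
i=4: vec[4] = 9+14 = 23 → [1, 1, 10, 14, 23, 3, 3, 6]
i=5: vec[5] = 3+23 = 26 → [1, 1, 10, 14, 23, 26, 3, 6]
i=6: vec[6] = 3+26 = 29 → [1, 1, 10, 14, 23, 26, 29, 6]
i=7: vec[7] = 6+29 = 35 → [1, 1, 10, 14, 23, 26, 29, 35]

[1, 1, 10, 14, 23, 26, 29, 35]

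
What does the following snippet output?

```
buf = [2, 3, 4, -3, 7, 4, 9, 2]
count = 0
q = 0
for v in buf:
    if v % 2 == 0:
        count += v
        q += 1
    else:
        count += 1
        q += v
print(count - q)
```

-4

v=2: even, count = 0+2 = 2; q=1
v=3: not even, count = 2+1 = 3; q=4
v=4: even, count = 3+4 = 7; q=5
v=-3: not even, count = 7+1 = 8; q=2
v=7: not even, count = 8+1 = 9; q=9
v=4: even, count = 9+4 = 13; q=10
v=9: not even, count = 13+1 = 14; q=19
v=2: even, count = 14+2 = 16; q=20
count-q = 16-20 = -4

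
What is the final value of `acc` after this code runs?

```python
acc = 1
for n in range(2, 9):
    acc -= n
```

-34

n=2: acc = 1-2 = -1
n=3: acc = (-1)-3 = -4
n=4: acc = (-4)-4 = -8
n=5: acc = (-8)-5 = -13
n=6: acc = (-13)-6 = -19
n=7: acc = (-19)-7 = -26
n=8: acc = (-26)-8 = -34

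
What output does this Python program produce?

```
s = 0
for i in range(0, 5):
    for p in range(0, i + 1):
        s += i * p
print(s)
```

i=0,p=0: s = 0+0 = 0
i=1,p=0: s = 0+0 = 0
i=1,p=1: s = 0+1 = 1
i=2,p=0: s = 1+0 = 1
i=2,p=1: s = 1+2 = 3
i=2,p=2: s = 3+4 = 7
i=3,p=0: s = 7+0 = 7
i=3,p=1: s = 7+3 = 10
i=3,p=2: s = 10+6 = 16
i=3,p=3: s = 16+9 = 25
i=4,p=0: s = 25+0 = 25
i=4,p=1: s = 25+4 = 29
i=4,p=2: s = 29+8 = 37
i=4,p=3: s = 37+12 = 49
i=4,p=4: s = 49+16 = 65

65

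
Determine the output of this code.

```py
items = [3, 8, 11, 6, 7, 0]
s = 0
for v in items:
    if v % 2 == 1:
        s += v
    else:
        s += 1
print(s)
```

v=3: odd, s = 0+3 = 3
v=8: not odd, s = 3+1 = 4
v=11: odd, s = 4+11 = 15
v=6: not odd, s = 15+1 = 16
v=7: odd, s = 16+7 = 23
v=0: not odd, s = 23+1 = 24

24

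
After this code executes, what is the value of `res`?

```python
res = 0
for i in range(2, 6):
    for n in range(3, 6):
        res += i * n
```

i=2,n=3: res = 0+6 = 6
i=2,n=4: res = 6+8 = 14
i=2,n=5: res = 14+10 = 24
i=3,n=3: res = 24+9 = 33
i=3,n=4: res = 33+12 = 45
i=3,n=5: res = 45+15 = 60
i=4,n=3: res = 60+12 = 72
i=4,n=4: res = 72+16 = 88
i=4,n=5: res = 88+20 = 108
i=5,n=3: res = 108+15 = 123
i=5,n=4: res = 123+20 = 143
i=5,n=5: res = 143+25 = 168

168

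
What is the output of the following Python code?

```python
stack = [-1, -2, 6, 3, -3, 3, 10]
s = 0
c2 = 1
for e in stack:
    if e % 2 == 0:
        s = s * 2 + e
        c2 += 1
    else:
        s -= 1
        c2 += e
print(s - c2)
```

e=-1: not even, s = 0-1 = -1; c2=0
e=-2: even, s = (-1)*2+(-2) = -4; c2=1
e=6: even, s = (-4)*2+6 = -2; c2=2
e=3: not even, s = (-2)-1 = -3; c2=5
e=-3: not even, s = (-3)-1 = -4; c2=2
e=3: not even, s = (-4)-1 = -5; c2=5
e=10: even, s = (-5)*2+10 = 0; c2=6
s-c2 = 0-6 = -6

-6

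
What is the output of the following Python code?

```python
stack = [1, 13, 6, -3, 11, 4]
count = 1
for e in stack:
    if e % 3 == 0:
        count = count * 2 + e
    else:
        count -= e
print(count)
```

-58

e=1: not %3==0, count = 1-1 = 0
e=13: not %3==0, count = 0-13 = -13
e=6: %3==0, count = (-13)*2+6 = -20
e=-3: %3==0, count = (-20)*2+(-3) = -43
e=11: not %3==0, count = (-43)-11 = -54
e=4: not %3==0, count = (-54)-4 = -58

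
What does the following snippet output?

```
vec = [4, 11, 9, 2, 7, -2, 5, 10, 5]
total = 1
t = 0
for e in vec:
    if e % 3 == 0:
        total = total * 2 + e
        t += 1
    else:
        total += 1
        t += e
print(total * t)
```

903

e=4: not %3==0, total = 1+1 = 2; t=4
e=11: not %3==0, total = 2+1 = 3; t=15
e=9: %3==0, total = 3*2+9 = 15; t=16
e=2: not %3==0, total = 15+1 = 16; t=18
e=7: not %3==0, total = 16+1 = 17; t=25
e=-2: not %3==0, total = 17+1 = 18; t=23
e=5: not %3==0, total = 18+1 = 19; t=28
e=10: not %3==0, total = 19+1 = 20; t=38
e=5: not %3==0, total = 20+1 = 21; t=43
total*t = 21*43 = 903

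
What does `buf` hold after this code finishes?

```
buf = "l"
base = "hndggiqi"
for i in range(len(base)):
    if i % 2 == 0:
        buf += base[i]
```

'lhdgq'

i=0: add 'h' → 'lh'
i=1: skip
i=2: add 'd' → 'lhd'
i=3: skip
i=4: add 'g' → 'lhdg'
i=5: skip
i=6: add 'q' → 'lhdgq'
i=7: skip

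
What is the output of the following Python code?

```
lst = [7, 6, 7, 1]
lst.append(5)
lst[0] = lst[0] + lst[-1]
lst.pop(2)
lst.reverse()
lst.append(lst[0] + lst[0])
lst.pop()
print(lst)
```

append 5 → [7, 6, 7, 1, 5]
lst[0] = lst[0]+lst[-1] = 7+5 = 12 → [12, 6, 7, 1, 5]
pop(2) removes 7 → [12, 6, 1, 5]
reverse → [5, 1, 6, 12]
append lst[0]+lst[0] = 5+5 = 10 → [5, 1, 6, 12, 10]
pop() removes 10 → [5, 1, 6, 12]

[5, 1, 6, 12]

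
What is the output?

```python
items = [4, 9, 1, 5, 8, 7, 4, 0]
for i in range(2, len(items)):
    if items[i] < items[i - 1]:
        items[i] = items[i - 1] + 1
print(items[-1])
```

i=2: 1<9, items[2] = 9+1 = 10 → [4, 9, 10, 5, 8, 7, 4, 0]
i=3: 5<10, items[3] = 10+1 = 11 → [4, 9, 10, 11, 8, 7, 4, 0]
i=4: 8<11, items[4] = 11+1 = 12 → [4, 9, 10, 11, 12, 7, 4, 0]
i=5: 7<12, items[5] = 12+1 = 13 → [4, 9, 10, 11, 12, 13, 4, 0]
i=6: 4<13, items[6] = 13+1 = 14 → [4, 9, 10, 11, 12, 13, 14, 0]
i=7: 0<14, items[7] = 14+1 = 15 → [4, 9, 10, 11, 12, 13, 14, 15]

15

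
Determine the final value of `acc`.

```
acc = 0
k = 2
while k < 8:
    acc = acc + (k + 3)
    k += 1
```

45

k=2: acc = 0+5 = 5
k=3: acc = 5+6 = 11
k=4: acc = 11+7 = 18
k=5: acc = 18+8 = 26
k=6: acc = 26+9 = 35
k=7: acc = 35+10 = 45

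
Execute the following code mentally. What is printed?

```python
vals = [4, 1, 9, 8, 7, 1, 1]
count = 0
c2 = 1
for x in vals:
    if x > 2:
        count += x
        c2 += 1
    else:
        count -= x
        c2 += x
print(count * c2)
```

x=4: >2, count = 0+4 = 4; c2=2
x=1: not >2, count = 4-1 = 3; c2=3
x=9: >2, count = 3+9 = 12; c2=4
x=8: >2, count = 12+8 = 20; c2=5
x=7: >2, count = 20+7 = 27; c2=6
x=1: not >2, count = 27-1 = 26; c2=7
x=1: not >2, count = 26-1 = 25; c2=8
count*c2 = 25*8 = 200

200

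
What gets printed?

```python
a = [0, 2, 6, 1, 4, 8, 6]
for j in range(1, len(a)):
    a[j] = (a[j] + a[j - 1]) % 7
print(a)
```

j=1: a[1] = (2+0)%7 = 2 → [0, 2, 6, 1, 4, 8, 6]
j=2: a[2] = (6+2)%7 = 1 → [0, 2, 1, 1, 4, 8, 6]
j=3: a[3] = (1+1)%7 = 2 → [0, 2, 1, 2, 4, 8, 6]
j=4: a[4] = (4+2)%7 = 6 → [0, 2, 1, 2, 6, 8, 6]
j=5: a[5] = (8+6)%7 = 0 → [0, 2, 1, 2, 6, 0, 6]
j=6: a[6] = (6+0)%7 = 6 → [0, 2, 1, 2, 6, 0, 6]

[0, 2, 1, 2, 6, 0, 6]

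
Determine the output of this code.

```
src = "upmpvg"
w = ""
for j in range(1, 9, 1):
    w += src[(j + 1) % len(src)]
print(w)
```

j=1: add src[2]='m' → 'm'
j=2: add src[3]='p' → 'mp'
j=3: add src[4]='v' → 'mpv'
j=4: add src[5]='g' → 'mpvg'
j=5: add src[0]='u' → 'mpvgu'
j=6: add src[1]='p' → 'mpvgup'
j=7: add src[2]='m' → 'mpvgupm'
j=8: add src[3]='p' → 'mpvgupmp'

mpvgupmp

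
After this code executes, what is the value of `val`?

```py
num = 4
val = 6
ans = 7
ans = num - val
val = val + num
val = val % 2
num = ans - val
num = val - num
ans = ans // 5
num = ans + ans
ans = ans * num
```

ans = 4-6 = -2
val = 6+4 = 10
val = 10%2 = 0
num = (-2)-0 = -2
num = 0-(-2) = 2
ans = (-2)//5 = -1
num = (-1)+(-1) = -2
ans = (-1)*(-2) = 2

0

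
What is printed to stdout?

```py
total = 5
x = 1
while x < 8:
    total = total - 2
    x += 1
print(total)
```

x=1: total = 5-2 = 3
x=2: total = 3-2 = 1
x=3: total = 1-2 = -1
x=4: total = (-1)-2 = -3
x=5: total = (-3)-2 = -5
x=6: total = (-5)-2 = -7
x=7: total = (-7)-2 = -9

-9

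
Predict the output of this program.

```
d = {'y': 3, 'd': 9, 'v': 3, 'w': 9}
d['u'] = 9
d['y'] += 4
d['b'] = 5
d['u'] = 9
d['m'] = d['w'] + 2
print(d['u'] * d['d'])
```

d['u'] = 9 → {'y': 3, 'd': 9, 'v': 3, 'w': 9, 'u': 9}
d['y'] = 3+4 = 7 → {'y': 7, 'd': 9, 'v': 3, 'w': 9, 'u': 9}
d['b'] = 5 → {'y': 7, 'd': 9, 'v': 3, 'w': 9, 'u': 9, 'b': 5}
d['u'] = 9 → {'y': 7, 'd': 9, 'v': 3, 'w': 9, 'u': 9, 'b': 5}
d['m'] = d['w']+2 = 11 → {'y': 7, 'd': 9, 'v': 3, 'w': 9, 'u': 9, 'b': 5, 'm': 11}
d['u']*d['d'] = 9*9 = 81

81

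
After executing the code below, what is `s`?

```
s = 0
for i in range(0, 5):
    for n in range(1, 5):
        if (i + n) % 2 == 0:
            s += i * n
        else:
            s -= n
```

28

i=0,n=1: odd sum, s = 0-1 = -1
i=0,n=2: even sum, s = (-1)+0 = -1
i=0,n=3: odd sum, s = (-1)-3 = -4
i=0,n=4: even sum, s = (-4)+0 = -4
i=1,n=1: even sum, s = (-4)+1 = -3
i=1,n=2: odd sum, s = (-3)-2 = -5
i=1,n=3: even sum, s = (-5)+3 = -2
i=1,n=4: odd sum, s = (-2)-4 = -6
i=2,n=1: odd sum, s = (-6)-1 = -7
i=2,n=2: even sum, s = (-7)+4 = -3
i=2,n=3: odd sum, s = (-3)-3 = -6
i=2,n=4: even sum, s = (-6)+8 = 2
i=3,n=1: even sum, s = 2+3 = 5
i=3,n=2: odd sum, s = 5-2 = 3
i=3,n=3: even sum, s = 3+9 = 12
i=3,n=4: odd sum, s = 12-4 = 8
i=4,n=1: odd sum, s = 8-1 = 7
i=4,n=2: even sum, s = 7+8 = 15
i=4,n=3: odd sum, s = 15-3 = 12
i=4,n=4: even sum, s = 12+16 = 28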